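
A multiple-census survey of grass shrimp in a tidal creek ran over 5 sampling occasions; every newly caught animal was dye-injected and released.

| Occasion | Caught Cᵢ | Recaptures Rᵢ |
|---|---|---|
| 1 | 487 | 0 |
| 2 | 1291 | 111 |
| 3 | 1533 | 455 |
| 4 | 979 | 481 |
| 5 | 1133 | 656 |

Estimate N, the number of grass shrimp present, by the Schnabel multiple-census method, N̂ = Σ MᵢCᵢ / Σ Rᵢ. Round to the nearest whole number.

Marked at large before each occasion: Mᵢ = Σⱼ<ᵢ (Cⱼ − Rⱼ) → M1=0, M2=487, M3=1667, M4=2745, M5=3243
Σ MᵢCᵢ = 0·487 + 487·1291 + 1667·1533 + 2745·979 + 3243·1133 = 0 + 628717 + 2555511 + 2687355 + 3674319 = 9545902
Σ Rᵢ = 0 + 111 + 455 + 481 + 656 = 1703
N̂ = 9545902 / 1703 ≈ 5605.3 → 5605

N ≈ 5605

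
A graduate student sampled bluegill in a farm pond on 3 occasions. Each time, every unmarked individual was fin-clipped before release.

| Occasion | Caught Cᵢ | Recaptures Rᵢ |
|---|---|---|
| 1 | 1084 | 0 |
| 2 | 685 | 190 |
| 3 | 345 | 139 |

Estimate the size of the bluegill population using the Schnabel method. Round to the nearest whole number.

N ≈ 3913

Marked at large before each occasion: Mᵢ = Σⱼ<ᵢ (Cⱼ − Rⱼ) → M1=0, M2=1084, M3=1579
Σ MᵢCᵢ = 0·1084 + 1084·685 + 1579·345 = 0 + 742540 + 544755 = 1287295
Σ Rᵢ = 0 + 190 + 139 = 329
N̂ = 1287295 / 329 ≈ 3912.8 → 3913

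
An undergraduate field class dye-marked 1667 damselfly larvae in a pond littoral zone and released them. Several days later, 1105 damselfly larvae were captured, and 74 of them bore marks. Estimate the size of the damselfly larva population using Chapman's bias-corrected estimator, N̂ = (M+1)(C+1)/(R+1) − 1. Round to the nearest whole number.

N̂ = (1667+1)(1105+1)/(74+1) − 1 = 1668·1106/75 − 1
= 1844808/75 − 1 ≈ 24597.4 − 1 ≈ 24596.4 → 24596

N ≈ 24,596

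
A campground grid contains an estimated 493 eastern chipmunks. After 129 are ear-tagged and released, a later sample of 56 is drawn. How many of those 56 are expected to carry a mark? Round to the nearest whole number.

expected recaptures ≈ 15

The marked fraction of the population is 129/493, so in a sample of 56 expect C·(M/N) marked.
E[R] = 129 × 56 / 493 = 7224 / 493 ≈ 14.7 → 15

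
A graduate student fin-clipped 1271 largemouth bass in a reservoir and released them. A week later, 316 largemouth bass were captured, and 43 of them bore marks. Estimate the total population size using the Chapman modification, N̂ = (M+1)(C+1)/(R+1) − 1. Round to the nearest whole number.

N ≈ 9163

N̂ = (1271+1)(316+1)/(43+1) − 1 = 1272·317/44 − 1
= 403224/44 − 1 ≈ 9164.2 − 1 ≈ 9163.2 → 9163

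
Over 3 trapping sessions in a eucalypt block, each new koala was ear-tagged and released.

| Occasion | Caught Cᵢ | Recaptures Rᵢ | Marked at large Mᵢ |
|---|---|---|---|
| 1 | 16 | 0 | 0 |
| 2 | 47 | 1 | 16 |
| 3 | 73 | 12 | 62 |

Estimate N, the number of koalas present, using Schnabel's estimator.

N = 406

Σ MᵢCᵢ = 0·16 + 16·47 + 62·73 = 0 + 752 + 4526 = 5278
Σ Rᵢ = 0 + 1 + 12 = 13
N̂ = 5278 / 13 = 406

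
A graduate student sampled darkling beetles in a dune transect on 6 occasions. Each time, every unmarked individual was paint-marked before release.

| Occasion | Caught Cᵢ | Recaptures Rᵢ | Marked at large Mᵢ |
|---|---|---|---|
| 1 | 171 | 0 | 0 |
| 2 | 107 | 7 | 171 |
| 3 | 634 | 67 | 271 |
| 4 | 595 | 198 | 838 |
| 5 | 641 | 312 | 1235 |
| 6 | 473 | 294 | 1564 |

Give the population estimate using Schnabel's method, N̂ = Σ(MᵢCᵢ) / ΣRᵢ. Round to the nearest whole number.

N ≈ 2529

Σ MᵢCᵢ = 0·171 + 171·107 + 271·634 + 838·595 + 1235·641 + 1564·473 = 0 + 18297 + 171814 + 498610 + 791635 + 739772 = 2220128
Σ Rᵢ = 0 + 7 + 67 + 198 + 312 + 294 = 878
N̂ = 2220128 / 878 ≈ 2528.6 → 2529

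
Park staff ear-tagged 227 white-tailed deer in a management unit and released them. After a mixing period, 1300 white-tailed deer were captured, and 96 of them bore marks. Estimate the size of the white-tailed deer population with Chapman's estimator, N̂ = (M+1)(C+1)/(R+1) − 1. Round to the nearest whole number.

N̂ = (227+1)(1300+1)/(96+1) − 1 = 228·1301/97 − 1
= 296628/97 − 1 ≈ 3058.0 − 1 ≈ 3057.0 → 3057

N ≈ 3057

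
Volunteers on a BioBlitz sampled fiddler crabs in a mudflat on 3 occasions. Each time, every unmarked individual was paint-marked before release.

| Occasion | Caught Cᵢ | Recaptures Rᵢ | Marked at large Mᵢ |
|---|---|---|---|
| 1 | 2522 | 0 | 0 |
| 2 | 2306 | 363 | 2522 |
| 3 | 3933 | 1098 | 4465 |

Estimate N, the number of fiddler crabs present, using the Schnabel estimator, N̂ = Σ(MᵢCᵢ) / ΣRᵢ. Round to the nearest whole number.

Σ MᵢCᵢ = 0·2522 + 2522·2306 + 4465·3933 = 0 + 5815732 + 17560845 = 23376577
Σ Rᵢ = 0 + 363 + 1098 = 1461
N̂ = 23376577 / 1461 ≈ 16000.4 → 16000

N ≈ 16,000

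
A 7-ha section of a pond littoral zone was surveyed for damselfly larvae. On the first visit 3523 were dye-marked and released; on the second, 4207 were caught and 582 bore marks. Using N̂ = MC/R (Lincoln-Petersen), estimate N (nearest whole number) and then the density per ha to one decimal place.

N̂ = 3523·4207/582 = 14821261/582 ≈ 25466.1 → 25466
Density = N̂ / area = 25466 / 7 = 3638.0 per ha

density ≈ 3638.0 damselfly larvae per ha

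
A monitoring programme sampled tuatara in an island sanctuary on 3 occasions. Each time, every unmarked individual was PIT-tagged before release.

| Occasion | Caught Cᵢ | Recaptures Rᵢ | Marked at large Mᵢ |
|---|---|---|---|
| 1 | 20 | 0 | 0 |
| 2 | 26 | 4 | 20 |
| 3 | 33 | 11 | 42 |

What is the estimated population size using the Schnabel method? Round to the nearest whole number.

N ≈ 127

Σ MᵢCᵢ = 0·20 + 20·26 + 42·33 = 0 + 520 + 1386 = 1906
Σ Rᵢ = 0 + 4 + 11 = 15
N̂ = 1906 / 15 ≈ 127.1 → 127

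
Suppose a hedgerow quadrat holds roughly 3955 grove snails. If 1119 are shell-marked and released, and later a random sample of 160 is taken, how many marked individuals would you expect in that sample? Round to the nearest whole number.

expected recaptures ≈ 45

Expected recaptures E[R] = M·C / N.
E[R] = 1119 × 160 / 3955 = 179040 / 3955 ≈ 45.3 → 45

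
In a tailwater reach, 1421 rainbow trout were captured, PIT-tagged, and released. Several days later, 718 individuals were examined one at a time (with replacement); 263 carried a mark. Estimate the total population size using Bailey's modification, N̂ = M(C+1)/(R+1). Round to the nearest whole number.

N ≈ 3870

N̂ = 1421·(718+1)/(263+1) = 1421·719/264 = 1021699/264 ≈ 3870.1 → 3870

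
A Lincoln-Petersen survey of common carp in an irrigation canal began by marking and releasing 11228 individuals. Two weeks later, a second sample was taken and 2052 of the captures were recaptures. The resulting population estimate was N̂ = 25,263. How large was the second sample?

From N = M·C/R: C = N·R / M = 25263·2052 / 11228 = 51839676 / 11228 = 4617.

C = 4617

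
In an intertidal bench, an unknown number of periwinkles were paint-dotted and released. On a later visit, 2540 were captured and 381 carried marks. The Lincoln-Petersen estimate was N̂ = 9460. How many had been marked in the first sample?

From N = M·C/R: M = N·R / C = 9460·381 / 2540 = 3604260 / 2540 = 1419.

M = 1419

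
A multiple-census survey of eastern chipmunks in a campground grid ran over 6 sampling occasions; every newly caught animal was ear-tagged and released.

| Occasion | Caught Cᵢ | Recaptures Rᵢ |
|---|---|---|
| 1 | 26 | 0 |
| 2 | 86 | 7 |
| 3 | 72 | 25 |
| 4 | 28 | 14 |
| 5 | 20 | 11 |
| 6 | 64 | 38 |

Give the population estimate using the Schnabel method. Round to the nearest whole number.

N ≈ 301

Marked at large before each occasion: Mᵢ = Σⱼ<ᵢ (Cⱼ − Rⱼ) → M1=0, M2=26, M3=105, M4=152, M5=166, M6=175
Σ MᵢCᵢ = 0·26 + 26·86 + 105·72 + 152·28 + 166·20 + 175·64 = 0 + 2236 + 7560 + 4256 + 3320 + 11200 = 28572
Σ Rᵢ = 0 + 7 + 25 + 14 + 11 + 38 = 95
N̂ = 28572 / 95 ≈ 300.8 → 301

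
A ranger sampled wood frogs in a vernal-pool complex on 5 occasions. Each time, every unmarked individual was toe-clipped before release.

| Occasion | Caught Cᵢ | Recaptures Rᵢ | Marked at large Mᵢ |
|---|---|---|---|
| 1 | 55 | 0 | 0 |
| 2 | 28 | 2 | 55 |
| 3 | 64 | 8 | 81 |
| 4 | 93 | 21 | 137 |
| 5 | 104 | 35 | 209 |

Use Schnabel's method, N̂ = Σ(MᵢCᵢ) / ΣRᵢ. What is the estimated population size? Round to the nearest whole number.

N ≈ 624

Σ MᵢCᵢ = 0·55 + 55·28 + 81·64 + 137·93 + 209·104 = 0 + 1540 + 5184 + 12741 + 21736 = 41201
Σ Rᵢ = 0 + 2 + 8 + 21 + 35 = 66
N̂ = 41201 / 66 ≈ 624.3 → 624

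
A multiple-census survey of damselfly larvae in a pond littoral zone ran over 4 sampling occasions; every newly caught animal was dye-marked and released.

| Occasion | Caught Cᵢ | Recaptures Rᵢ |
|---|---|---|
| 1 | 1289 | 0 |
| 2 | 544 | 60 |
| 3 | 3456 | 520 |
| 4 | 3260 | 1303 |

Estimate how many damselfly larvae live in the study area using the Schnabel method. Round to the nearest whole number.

Marked at large before each occasion: Mᵢ = Σⱼ<ᵢ (Cⱼ − Rⱼ) → M1=0, M2=1289, M3=1773, M4=4709
Σ MᵢCᵢ = 0·1289 + 1289·544 + 1773·3456 + 4709·3260 = 0 + 701216 + 6127488 + 15351340 = 22180044
Σ Rᵢ = 0 + 60 + 520 + 1303 = 1883
N̂ = 22180044 / 1883 ≈ 11779.1 → 11779

N ≈ 11,779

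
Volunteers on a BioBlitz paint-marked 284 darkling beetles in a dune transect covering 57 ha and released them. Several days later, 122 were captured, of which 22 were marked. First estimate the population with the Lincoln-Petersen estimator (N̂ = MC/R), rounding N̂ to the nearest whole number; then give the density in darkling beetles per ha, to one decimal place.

N̂ = 284·122/22 = 34648/22 ≈ 1574.9 → 1575
Density = N̂ / area = 1575 / 57 ≈ 27.63 → 27.6 per ha

density ≈ 27.6 darkling beetles per ha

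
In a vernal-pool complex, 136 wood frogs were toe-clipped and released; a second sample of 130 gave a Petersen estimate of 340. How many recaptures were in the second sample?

From N = M·C/R: R = M·C / N = 136·130 / 340 = 17680 / 340 = 52.

R = 52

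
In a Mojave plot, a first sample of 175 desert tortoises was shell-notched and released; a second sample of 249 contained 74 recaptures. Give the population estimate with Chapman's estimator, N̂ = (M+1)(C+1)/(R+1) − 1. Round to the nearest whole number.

N̂ = (175+1)(249+1)/(74+1) − 1 = 176·250/75 − 1
= 44000/75 − 1 ≈ 586.7 − 1 ≈ 585.7 → 586

N ≈ 586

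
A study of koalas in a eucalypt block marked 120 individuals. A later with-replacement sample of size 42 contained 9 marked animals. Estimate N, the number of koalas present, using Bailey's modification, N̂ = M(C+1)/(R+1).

N̂ = 120·(42+1)/(9+1) = 120·43/10 = 5160/10 = 516

N = 516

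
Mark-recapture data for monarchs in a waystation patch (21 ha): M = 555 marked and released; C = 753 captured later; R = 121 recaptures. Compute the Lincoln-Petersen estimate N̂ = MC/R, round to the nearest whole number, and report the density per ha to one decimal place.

density ≈ 164.5 monarchs per ha

N̂ = 555·753/121 = 417915/121 ≈ 3453.8 → 3454
Density = N̂ / area = 3454 / 21 ≈ 164.48 → 164.5 per ha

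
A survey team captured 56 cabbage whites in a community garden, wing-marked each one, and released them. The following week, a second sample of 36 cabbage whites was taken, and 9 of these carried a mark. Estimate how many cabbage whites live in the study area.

If marked individuals mix randomly, R/C ≈ M/N, giving N ≈ M·C/R.
N = (56 × 36) / 9 = 2016 / 9 = 224

N = 224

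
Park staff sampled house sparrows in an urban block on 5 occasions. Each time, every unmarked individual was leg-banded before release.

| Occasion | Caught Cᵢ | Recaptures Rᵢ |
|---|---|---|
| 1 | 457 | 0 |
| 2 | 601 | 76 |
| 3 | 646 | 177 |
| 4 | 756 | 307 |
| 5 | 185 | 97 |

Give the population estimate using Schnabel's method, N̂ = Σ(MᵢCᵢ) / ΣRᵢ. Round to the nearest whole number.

N ≈ 3588

Marked at large before each occasion: Mᵢ = Σⱼ<ᵢ (Cⱼ − Rⱼ) → M1=0, M2=457, M3=982, M4=1451, M5=1900
Σ MᵢCᵢ = 0·457 + 457·601 + 982·646 + 1451·756 + 1900·185 = 0 + 274657 + 634372 + 1096956 + 351500 = 2357485
Σ Rᵢ = 0 + 76 + 177 + 307 + 97 = 657
N̂ = 2357485 / 657 ≈ 3588.3 → 3588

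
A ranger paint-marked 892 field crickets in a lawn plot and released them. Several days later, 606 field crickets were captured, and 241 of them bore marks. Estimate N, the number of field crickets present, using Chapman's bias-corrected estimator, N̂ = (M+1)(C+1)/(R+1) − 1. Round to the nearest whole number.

N ≈ 2239

N̂ = (892+1)(606+1)/(241+1) − 1 = 893·607/242 − 1
= 542051/242 − 1 ≈ 2239.9 − 1 ≈ 2238.9 → 2239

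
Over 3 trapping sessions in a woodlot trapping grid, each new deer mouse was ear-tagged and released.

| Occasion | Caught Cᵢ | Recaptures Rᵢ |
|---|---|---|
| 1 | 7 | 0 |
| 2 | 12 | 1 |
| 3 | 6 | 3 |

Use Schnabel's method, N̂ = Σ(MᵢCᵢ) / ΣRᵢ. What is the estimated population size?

N = 48

Marked at large before each occasion: Mᵢ = Σⱼ<ᵢ (Cⱼ − Rⱼ) → M1=0, M2=7, M3=18
Σ MᵢCᵢ = 0·7 + 7·12 + 18·6 = 0 + 84 + 108 = 192
Σ Rᵢ = 0 + 1 + 3 = 4
N̂ = 192 / 4 = 48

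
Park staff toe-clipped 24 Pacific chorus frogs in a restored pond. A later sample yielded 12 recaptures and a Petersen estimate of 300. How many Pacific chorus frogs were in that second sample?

From N = M·C/R: C = N·R / M = 300·12 / 24 = 3600 / 24 = 150.

C = 150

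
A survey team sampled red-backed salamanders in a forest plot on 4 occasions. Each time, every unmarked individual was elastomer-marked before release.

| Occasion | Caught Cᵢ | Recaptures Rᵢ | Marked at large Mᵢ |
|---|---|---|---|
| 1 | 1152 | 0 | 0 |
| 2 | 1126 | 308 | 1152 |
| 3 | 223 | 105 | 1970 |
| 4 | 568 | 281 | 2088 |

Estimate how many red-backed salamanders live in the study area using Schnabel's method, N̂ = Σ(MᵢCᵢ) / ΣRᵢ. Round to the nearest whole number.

Σ MᵢCᵢ = 0·1152 + 1152·1126 + 1970·223 + 2088·568 = 0 + 1297152 + 439310 + 1185984 = 2922446
Σ Rᵢ = 0 + 308 + 105 + 281 = 694
N̂ = 2922446 / 694 ≈ 4211.0 → 4211

N ≈ 4211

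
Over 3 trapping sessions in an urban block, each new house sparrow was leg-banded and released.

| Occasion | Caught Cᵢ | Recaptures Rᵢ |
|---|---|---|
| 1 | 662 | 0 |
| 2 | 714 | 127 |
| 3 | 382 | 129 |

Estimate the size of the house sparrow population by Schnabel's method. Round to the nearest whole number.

Marked at large before each occasion: Mᵢ = Σⱼ<ᵢ (Cⱼ − Rⱼ) → M1=0, M2=662, M3=1249
Σ MᵢCᵢ = 0·662 + 662·714 + 1249·382 = 0 + 472668 + 477118 = 949786
Σ Rᵢ = 0 + 127 + 129 = 256
N̂ = 949786 / 256 ≈ 3710.1 → 3710

N ≈ 3710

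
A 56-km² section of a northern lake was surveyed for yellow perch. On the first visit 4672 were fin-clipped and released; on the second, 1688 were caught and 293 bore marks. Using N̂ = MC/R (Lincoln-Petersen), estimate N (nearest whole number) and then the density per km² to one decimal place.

N̂ = 4672·1688/293 = 7886336/293 ≈ 26915.8 → 26916
Density = N̂ / area = 26916 / 56 ≈ 480.64 → 480.6 per km²

density ≈ 480.6 yellow perch per km²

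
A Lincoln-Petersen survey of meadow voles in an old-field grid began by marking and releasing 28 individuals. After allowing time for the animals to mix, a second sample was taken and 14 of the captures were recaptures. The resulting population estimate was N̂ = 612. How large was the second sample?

From N = M·C/R: C = N·R / M = 612·14 / 28 = 8568 / 28 = 306.

C = 306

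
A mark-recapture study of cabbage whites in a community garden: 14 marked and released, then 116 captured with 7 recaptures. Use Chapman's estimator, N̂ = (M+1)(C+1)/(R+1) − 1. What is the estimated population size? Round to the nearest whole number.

N̂ = (14+1)(116+1)/(7+1) − 1 = 15·117/8 − 1
= 1755/8 − 1 ≈ 219.4 − 1 ≈ 218.4 → 218

N ≈ 218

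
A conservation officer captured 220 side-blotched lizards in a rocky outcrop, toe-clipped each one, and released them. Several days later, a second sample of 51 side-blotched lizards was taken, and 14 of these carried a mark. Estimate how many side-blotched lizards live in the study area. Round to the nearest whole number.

N ≈ 801

N = (220 × 51) / 14 = 11220 / 14 ≈ 801.4 → 801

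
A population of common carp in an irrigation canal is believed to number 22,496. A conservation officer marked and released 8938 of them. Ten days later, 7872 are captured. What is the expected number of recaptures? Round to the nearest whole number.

The marked fraction of the population is 8938/22496, so in a sample of 7872 expect C·(M/N) marked.
E[R] = 8938 × 7872 / 22496 = 70359936 / 22496 ≈ 3127.7 → 3128

expected recaptures ≈ 3128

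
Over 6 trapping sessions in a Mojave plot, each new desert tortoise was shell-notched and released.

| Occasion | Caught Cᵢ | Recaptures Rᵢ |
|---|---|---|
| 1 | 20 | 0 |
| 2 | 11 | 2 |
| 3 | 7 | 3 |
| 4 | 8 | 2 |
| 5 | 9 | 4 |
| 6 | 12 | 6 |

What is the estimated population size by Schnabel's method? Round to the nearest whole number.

Marked at large before each occasion: Mᵢ = Σⱼ<ᵢ (Cⱼ − Rⱼ) → M1=0, M2=20, M3=29, M4=33, M5=39, M6=44
Σ MᵢCᵢ = 0·20 + 20·11 + 29·7 + 33·8 + 39·9 + 44·12 = 0 + 220 + 203 + 264 + 351 + 528 = 1566
Σ Rᵢ = 0 + 2 + 3 + 2 + 4 + 6 = 17
N̂ = 1566 / 17 ≈ 92.1 → 92

N ≈ 92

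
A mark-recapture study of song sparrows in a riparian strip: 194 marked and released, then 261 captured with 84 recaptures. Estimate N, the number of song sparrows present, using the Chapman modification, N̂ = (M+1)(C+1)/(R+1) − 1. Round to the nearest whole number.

N̂ = (194+1)(261+1)/(84+1) − 1 = 195·262/85 − 1
= 51090/85 − 1 ≈ 601.1 − 1 ≈ 600.1 → 600

N ≈ 600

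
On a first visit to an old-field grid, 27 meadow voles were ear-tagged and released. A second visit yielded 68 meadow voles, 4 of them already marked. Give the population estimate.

If marked individuals mix randomly, R/C ≈ M/N, giving N ≈ M·C/R.
N = (27 × 68) / 4 = 1836 / 4 = 459

N = 459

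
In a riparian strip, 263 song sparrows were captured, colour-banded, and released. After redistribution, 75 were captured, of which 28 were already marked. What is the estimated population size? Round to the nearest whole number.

N ≈ 704

Lincoln-Petersen assumes M/N = R/C, so N = M·C / R.
N = (263 × 75) / 28 = 19725 / 28 ≈ 704.46 → 704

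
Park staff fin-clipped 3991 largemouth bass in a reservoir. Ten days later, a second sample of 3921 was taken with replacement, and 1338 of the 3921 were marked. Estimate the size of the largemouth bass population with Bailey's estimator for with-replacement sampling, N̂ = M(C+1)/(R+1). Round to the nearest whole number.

N̂ = 3991·(3921+1)/(1338+1) = 3991·3922/1339 = 15652702/1339 ≈ 11689.8 → 11690

N ≈ 11,690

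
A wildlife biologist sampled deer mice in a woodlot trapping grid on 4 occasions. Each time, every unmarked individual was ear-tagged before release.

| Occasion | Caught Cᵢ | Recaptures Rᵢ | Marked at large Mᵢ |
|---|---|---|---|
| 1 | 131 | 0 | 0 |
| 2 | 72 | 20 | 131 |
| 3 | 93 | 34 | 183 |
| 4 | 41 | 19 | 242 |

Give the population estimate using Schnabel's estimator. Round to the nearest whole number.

Σ MᵢCᵢ = 0·131 + 131·72 + 183·93 + 242·41 = 0 + 9432 + 17019 + 9922 = 36373
Σ Rᵢ = 0 + 20 + 34 + 19 = 73
N̂ = 36373 / 73 ≈ 498.3 → 498

N ≈ 498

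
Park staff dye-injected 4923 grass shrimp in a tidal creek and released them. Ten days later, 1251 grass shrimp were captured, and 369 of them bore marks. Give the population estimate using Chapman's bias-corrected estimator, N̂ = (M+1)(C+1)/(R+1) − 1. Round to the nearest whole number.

N̂ = (4923+1)(1251+1)/(369+1) − 1 = 4924·1252/370 − 1
= 6164848/370 − 1 ≈ 16661.8 − 1 ≈ 16660.8 → 16661

N ≈ 16,661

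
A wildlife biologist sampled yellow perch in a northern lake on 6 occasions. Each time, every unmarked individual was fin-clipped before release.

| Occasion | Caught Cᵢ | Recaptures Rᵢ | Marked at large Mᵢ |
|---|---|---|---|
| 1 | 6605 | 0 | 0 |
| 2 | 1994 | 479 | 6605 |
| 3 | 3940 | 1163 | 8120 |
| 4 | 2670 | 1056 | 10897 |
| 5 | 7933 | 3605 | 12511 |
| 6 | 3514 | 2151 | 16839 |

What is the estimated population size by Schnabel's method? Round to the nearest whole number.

N ≈ 27,523

Σ MᵢCᵢ = 0·6605 + 6605·1994 + 8120·3940 + 10897·2670 + 12511·7933 + 16839·3514 = 0 + 13170370 + 31992800 + 29094990 + 99249763 + 59172246 = 232680169
Σ Rᵢ = 0 + 479 + 1163 + 1056 + 3605 + 2151 = 8454
N̂ = 232680169 / 8454 ≈ 27523.1 → 27523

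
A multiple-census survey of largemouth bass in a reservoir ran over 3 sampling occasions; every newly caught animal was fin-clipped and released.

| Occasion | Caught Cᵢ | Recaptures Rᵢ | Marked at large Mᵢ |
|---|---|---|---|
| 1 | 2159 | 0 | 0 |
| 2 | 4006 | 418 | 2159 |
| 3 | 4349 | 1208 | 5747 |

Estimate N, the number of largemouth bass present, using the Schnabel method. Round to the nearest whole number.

Σ MᵢCᵢ = 0·2159 + 2159·4006 + 5747·4349 = 0 + 8648954 + 24993703 = 33642657
Σ Rᵢ = 0 + 418 + 1208 = 1626
N̂ = 33642657 / 1626 ≈ 20690.4 → 20690

N ≈ 20,690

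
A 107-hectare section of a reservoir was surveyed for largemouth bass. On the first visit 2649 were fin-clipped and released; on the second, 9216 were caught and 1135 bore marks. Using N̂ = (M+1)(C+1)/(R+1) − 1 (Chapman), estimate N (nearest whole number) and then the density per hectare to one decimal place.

N̂ = 2650·9217/1136 − 1 = 24425050/1136 − 1 ≈ 21499.9 → 21500
Density = N̂ / area = 21500 / 107 ≈ 200.93 → 200.9 per hectare

density ≈ 200.9 largemouth bass per hectare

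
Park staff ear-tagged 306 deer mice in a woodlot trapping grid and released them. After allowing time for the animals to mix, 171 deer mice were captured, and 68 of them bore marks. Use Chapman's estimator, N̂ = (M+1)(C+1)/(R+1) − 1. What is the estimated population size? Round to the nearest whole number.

N ≈ 764

N̂ = (306+1)(171+1)/(68+1) − 1 = 307·172/69 − 1
= 52804/69 − 1 ≈ 765.3 − 1 ≈ 764.3 → 764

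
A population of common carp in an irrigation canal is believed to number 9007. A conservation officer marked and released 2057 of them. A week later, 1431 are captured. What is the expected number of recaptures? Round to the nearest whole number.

The marked fraction of the population is 2057/9007, so in a sample of 1431 expect C·(M/N) marked.
E[R] = 2057 × 1431 / 9007 = 2943567 / 9007 ≈ 326.8 → 327

expected recaptures ≈ 327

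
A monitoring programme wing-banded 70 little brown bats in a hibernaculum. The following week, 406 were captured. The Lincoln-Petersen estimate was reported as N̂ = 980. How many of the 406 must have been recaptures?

From N = M·C/R: R = M·C / N = 70·406 / 980 = 28420 / 980 = 29.

R = 29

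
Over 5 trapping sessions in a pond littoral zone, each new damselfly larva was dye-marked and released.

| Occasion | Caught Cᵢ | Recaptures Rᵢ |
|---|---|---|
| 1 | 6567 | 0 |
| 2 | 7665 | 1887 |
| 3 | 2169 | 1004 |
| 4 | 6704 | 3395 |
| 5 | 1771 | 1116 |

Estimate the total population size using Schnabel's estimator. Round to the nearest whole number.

Marked at large before each occasion: Mᵢ = Σⱼ<ᵢ (Cⱼ − Rⱼ) → M1=0, M2=6567, M3=12345, M4=13510, M5=16819
Σ MᵢCᵢ = 0·6567 + 6567·7665 + 12345·2169 + 13510·6704 + 16819·1771 = 0 + 50336055 + 26776305 + 90571040 + 29786449 = 197469849
Σ Rᵢ = 0 + 1887 + 1004 + 3395 + 1116 = 7402
N̂ = 197469849 / 7402 ≈ 26677.9 → 26678

N ≈ 26,678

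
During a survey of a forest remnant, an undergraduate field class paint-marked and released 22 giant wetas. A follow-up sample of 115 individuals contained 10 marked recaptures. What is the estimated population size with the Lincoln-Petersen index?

N = 253

N = (22 × 115) / 10 = 2530 / 10 = 253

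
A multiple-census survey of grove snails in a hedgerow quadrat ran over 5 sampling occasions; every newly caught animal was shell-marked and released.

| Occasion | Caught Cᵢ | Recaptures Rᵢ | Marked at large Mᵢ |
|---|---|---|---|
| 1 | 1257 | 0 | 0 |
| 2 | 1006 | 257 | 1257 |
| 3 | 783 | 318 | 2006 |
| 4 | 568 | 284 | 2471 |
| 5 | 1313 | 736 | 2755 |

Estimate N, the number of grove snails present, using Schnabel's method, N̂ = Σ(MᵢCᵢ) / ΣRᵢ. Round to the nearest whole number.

Σ MᵢCᵢ = 0·1257 + 1257·1006 + 2006·783 + 2471·568 + 2755·1313 = 0 + 1264542 + 1570698 + 1403528 + 3617315 = 7856083
Σ Rᵢ = 0 + 257 + 318 + 284 + 736 = 1595
N̂ = 7856083 / 1595 ≈ 4925.4 → 4925

N ≈ 4925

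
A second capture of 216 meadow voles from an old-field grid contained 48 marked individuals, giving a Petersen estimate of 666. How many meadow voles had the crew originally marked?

M = 148

From N = M·C/R: M = N·R / C = 666·48 / 216 = 31968 / 216 = 148.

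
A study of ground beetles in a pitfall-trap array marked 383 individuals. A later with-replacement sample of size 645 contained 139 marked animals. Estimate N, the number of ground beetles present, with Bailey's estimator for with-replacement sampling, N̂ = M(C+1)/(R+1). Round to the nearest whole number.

N̂ = 383·(645+1)/(139+1) = 383·646/140 = 247418/140 ≈ 1767.3 → 1767

N ≈ 1767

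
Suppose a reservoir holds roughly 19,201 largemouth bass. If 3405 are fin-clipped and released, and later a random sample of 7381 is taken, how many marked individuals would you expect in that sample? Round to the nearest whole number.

Expected recaptures E[R] = M·C / N.
E[R] = 3405 × 7381 / 19201 = 25132305 / 19201 ≈ 1308.9 → 1309

expected recaptures ≈ 1309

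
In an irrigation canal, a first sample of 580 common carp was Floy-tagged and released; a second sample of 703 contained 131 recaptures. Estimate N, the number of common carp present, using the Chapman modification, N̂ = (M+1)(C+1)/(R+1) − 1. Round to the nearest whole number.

N̂ = (580+1)(703+1)/(131+1) − 1 = 581·704/132 − 1
= 409024/132 − 1 ≈ 3098.7 − 1 ≈ 3097.7 → 3098

N ≈ 3098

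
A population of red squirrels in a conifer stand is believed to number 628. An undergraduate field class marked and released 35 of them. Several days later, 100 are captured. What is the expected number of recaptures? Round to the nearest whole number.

Expected recaptures E[R] = M·C / N.
E[R] = 35 × 100 / 628 = 3500 / 628 ≈ 5.6 → 6

expected recaptures ≈ 6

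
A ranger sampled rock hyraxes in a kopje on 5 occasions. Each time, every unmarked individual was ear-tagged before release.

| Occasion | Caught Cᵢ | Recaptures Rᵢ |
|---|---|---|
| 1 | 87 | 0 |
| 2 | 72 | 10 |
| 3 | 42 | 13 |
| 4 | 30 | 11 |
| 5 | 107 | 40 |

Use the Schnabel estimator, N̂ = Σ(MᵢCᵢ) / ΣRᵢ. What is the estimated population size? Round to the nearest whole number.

N ≈ 526

Marked at large before each occasion: Mᵢ = Σⱼ<ᵢ (Cⱼ − Rⱼ) → M1=0, M2=87, M3=149, M4=178, M5=197
Σ MᵢCᵢ = 0·87 + 87·72 + 149·42 + 178·30 + 197·107 = 0 + 6264 + 6258 + 5340 + 21079 = 38941
Σ Rᵢ = 0 + 10 + 13 + 11 + 40 = 74
N̂ = 38941 / 74 ≈ 526.2 → 526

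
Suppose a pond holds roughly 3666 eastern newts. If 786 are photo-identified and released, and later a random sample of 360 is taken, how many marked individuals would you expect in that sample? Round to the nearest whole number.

expected recaptures ≈ 77

The marked fraction of the population is 786/3666, so in a sample of 360 expect C·(M/N) marked.
E[R] = 786 × 360 / 3666 = 282960 / 3666 ≈ 77.2 → 77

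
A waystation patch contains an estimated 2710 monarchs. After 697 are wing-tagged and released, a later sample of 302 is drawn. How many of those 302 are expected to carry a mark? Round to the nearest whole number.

expected recaptures ≈ 78

The marked fraction of the population is 697/2710, so in a sample of 302 expect C·(M/N) marked.
E[R] = 697 × 302 / 2710 = 210494 / 2710 ≈ 77.7 → 78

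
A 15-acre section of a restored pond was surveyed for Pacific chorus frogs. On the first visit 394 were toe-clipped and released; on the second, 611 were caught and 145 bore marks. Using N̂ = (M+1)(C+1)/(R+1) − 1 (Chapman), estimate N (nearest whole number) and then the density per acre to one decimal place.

density ≈ 110.3 Pacific chorus frogs per acre

N̂ = 395·612/146 − 1 = 241740/146 − 1 ≈ 1654.8 → 1655
Density = N̂ / area = 1655 / 15 ≈ 110.33 → 110.3 per acre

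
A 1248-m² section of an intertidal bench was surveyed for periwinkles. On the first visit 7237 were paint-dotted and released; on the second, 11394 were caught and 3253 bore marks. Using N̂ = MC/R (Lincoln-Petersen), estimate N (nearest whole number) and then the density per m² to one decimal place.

density ≈ 20.3 periwinkles per m²

N̂ = 7237·11394/3253 = 82458378/3253 ≈ 25348.4 → 25348
Density = N̂ / area = 25348 / 1248 ≈ 20.31 → 20.3 per m²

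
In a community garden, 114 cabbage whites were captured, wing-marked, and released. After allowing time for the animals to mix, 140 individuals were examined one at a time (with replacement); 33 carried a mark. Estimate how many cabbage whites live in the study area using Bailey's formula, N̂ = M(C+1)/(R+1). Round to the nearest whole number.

N ≈ 473

N̂ = 114·(140+1)/(33+1) = 114·141/34 = 16074/34 ≈ 472.8 → 473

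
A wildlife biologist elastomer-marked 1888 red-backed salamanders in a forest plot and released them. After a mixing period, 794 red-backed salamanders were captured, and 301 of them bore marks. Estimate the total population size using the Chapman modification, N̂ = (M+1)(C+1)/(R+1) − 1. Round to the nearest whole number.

N̂ = (1888+1)(794+1)/(301+1) − 1 = 1889·795/302 − 1
= 1501755/302 − 1 ≈ 4972.7 − 1 ≈ 4971.7 → 4972

N ≈ 4972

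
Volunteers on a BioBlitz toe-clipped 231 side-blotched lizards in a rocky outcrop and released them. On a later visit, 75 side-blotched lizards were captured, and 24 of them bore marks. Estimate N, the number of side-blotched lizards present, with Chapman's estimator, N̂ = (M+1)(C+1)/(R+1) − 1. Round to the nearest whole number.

N ≈ 704

N̂ = (231+1)(75+1)/(24+1) − 1 = 232·76/25 − 1
= 17632/25 − 1 ≈ 705.3 − 1 ≈ 704.3 → 704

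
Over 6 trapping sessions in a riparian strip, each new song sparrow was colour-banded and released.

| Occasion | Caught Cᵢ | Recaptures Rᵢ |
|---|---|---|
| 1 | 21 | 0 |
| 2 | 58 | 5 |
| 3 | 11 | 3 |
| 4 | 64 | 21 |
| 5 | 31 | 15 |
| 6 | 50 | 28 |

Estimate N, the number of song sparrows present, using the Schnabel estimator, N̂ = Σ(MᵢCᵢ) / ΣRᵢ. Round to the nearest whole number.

N ≈ 253

Marked at large before each occasion: Mᵢ = Σⱼ<ᵢ (Cⱼ − Rⱼ) → M1=0, M2=21, M3=74, M4=82, M5=125, M6=141
Σ MᵢCᵢ = 0·21 + 21·58 + 74·11 + 82·64 + 125·31 + 141·50 = 0 + 1218 + 814 + 5248 + 3875 + 7050 = 18205
Σ Rᵢ = 0 + 5 + 3 + 21 + 15 + 28 = 72
N̂ = 18205 / 72 ≈ 252.8 → 253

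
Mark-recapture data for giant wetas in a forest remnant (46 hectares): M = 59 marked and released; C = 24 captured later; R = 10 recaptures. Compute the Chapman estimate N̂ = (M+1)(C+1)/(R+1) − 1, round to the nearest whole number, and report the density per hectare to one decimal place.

N̂ = 60·25/11 − 1 = 1500/11 − 1 ≈ 135.4 → 135
Density = N̂ / area = 135 / 46 ≈ 2.93 → 2.9 per hectare

density ≈ 2.9 giant wetas per hectare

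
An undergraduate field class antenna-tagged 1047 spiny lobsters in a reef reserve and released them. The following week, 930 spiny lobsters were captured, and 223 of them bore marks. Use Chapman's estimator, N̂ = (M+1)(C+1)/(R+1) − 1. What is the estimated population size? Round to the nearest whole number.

N̂ = (1047+1)(930+1)/(223+1) − 1 = 1048·931/224 − 1
= 975688/224 − 1 ≈ 4355.8 − 1 ≈ 4354.8 → 4355

N ≈ 4355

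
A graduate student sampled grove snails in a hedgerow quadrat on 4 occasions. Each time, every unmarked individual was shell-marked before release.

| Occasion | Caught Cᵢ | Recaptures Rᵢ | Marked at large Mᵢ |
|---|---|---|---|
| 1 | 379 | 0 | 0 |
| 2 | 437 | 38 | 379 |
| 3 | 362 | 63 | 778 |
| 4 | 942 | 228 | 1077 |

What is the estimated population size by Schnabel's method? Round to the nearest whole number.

Σ MᵢCᵢ = 0·379 + 379·437 + 778·362 + 1077·942 = 0 + 165623 + 281636 + 1014534 = 1461793
Σ Rᵢ = 0 + 38 + 63 + 228 = 329
N̂ = 1461793 / 329 ≈ 4443.1 → 4443

N ≈ 4443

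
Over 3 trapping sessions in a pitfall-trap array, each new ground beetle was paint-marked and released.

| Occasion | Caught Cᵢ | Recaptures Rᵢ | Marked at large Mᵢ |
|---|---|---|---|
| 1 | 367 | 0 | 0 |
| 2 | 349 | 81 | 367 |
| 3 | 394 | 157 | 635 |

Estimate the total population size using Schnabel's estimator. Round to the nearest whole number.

Σ MᵢCᵢ = 0·367 + 367·349 + 635·394 = 0 + 128083 + 250190 = 378273
Σ Rᵢ = 0 + 81 + 157 = 238
N̂ = 378273 / 238 ≈ 1589.4 → 1589

N ≈ 1589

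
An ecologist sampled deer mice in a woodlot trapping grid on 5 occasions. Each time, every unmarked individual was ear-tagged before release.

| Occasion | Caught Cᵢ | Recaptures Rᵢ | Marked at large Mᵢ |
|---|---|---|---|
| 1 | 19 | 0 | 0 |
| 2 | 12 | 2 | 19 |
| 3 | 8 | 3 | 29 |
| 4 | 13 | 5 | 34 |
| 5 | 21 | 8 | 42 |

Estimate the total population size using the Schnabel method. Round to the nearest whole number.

N ≈ 99

Σ MᵢCᵢ = 0·19 + 19·12 + 29·8 + 34·13 + 42·21 = 0 + 228 + 232 + 442 + 882 = 1784
Σ Rᵢ = 0 + 2 + 3 + 5 + 8 = 18
N̂ = 1784 / 18 ≈ 99.1 → 99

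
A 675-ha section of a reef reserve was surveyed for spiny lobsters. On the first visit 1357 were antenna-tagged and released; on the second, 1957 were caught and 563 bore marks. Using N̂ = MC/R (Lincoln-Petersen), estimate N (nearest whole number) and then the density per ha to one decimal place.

density ≈ 7.0 spiny lobsters per ha

N̂ = 1357·1957/563 = 2655649/563 ≈ 4717.0 → 4717
Density = N̂ / area = 4717 / 675 ≈ 6.99 → 7.0 per ha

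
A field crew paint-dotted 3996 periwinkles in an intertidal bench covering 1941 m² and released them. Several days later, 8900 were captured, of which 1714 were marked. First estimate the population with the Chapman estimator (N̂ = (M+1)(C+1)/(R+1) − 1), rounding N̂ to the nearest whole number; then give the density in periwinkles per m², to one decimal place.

density ≈ 10.7 periwinkles per m²

N̂ = 3997·8901/1715 − 1 = 35577297/1715 − 1 ≈ 20743.8 → 20744
Density = N̂ / area = 20744 / 1941 ≈ 10.69 → 10.7 per m²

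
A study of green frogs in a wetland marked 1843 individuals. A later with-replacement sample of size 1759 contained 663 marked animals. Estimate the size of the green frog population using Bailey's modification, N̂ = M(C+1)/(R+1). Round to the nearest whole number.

N̂ = 1843·(1759+1)/(663+1) = 1843·1760/664 = 3243680/664 ≈ 4885.1 → 4885

N ≈ 4885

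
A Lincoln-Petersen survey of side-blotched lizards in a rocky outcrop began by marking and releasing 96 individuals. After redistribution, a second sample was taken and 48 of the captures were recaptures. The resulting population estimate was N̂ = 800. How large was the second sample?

From N = M·C/R: C = N·R / M = 800·48 / 96 = 38400 / 96 = 400.

C = 400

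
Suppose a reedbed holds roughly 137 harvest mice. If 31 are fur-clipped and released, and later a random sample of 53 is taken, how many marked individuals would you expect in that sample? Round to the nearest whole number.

The marked fraction of the population is 31/137, so in a sample of 53 expect C·(M/N) marked.
E[R] = 31 × 53 / 137 = 1643 / 137 ≈ 12.0 → 12

expected recaptures ≈ 12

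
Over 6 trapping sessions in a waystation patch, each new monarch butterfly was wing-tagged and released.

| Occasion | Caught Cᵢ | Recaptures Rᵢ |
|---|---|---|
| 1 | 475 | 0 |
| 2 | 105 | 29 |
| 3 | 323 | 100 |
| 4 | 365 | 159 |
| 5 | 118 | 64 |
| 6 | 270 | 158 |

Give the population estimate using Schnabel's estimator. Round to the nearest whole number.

N ≈ 1775

Marked at large before each occasion: Mᵢ = Σⱼ<ᵢ (Cⱼ − Rⱼ) → M1=0, M2=475, M3=551, M4=774, M5=980, M6=1034
Σ MᵢCᵢ = 0·475 + 475·105 + 551·323 + 774·365 + 980·118 + 1034·270 = 0 + 49875 + 177973 + 282510 + 115640 + 279180 = 905178
Σ Rᵢ = 0 + 29 + 100 + 159 + 64 + 158 = 510
N̂ = 905178 / 510 ≈ 1774.9 → 1775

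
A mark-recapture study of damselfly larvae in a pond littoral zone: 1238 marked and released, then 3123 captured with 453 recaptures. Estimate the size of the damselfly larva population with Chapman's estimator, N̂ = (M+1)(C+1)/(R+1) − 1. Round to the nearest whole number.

N̂ = (1238+1)(3123+1)/(453+1) − 1 = 1239·3124/454 − 1
= 3870636/454 − 1 ≈ 8525.6 − 1 ≈ 8524.6 → 8525

N ≈ 8525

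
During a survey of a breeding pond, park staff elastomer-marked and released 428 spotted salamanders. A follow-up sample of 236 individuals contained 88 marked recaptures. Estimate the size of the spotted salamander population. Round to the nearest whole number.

If marked individuals mix randomly, R/C ≈ M/N, giving N ≈ M·C/R.
N = (428 × 236) / 88 = 101008 / 88 ≈ 1147.8 → 1148

N ≈ 1148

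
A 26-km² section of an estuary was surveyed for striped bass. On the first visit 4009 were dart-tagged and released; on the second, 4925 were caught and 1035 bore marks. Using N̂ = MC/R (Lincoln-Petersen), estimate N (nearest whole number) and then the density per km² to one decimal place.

density ≈ 733.7 striped bass per km²

N̂ = 4009·4925/1035 = 19744325/1035 ≈ 19076.6 → 19077
Density = N̂ / area = 19077 / 26 ≈ 733.73 → 733.7 per km²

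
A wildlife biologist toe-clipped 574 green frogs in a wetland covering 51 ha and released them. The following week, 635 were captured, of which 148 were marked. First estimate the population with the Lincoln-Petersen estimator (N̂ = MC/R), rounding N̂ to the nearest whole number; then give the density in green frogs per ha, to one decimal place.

density ≈ 48.3 green frogs per ha

N̂ = 574·635/148 = 364490/148 ≈ 2462.8 → 2463
Density = N̂ / area = 2463 / 51 ≈ 48.29 → 48.3 per ha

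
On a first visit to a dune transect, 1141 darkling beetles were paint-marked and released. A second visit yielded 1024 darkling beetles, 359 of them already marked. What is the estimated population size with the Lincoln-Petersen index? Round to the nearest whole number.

Lincoln-Petersen assumes M/N = R/C, so N = M·C / R.
N = (1141 × 1024) / 359 = 1168384 / 359 ≈ 3254.6 → 3255

N ≈ 3255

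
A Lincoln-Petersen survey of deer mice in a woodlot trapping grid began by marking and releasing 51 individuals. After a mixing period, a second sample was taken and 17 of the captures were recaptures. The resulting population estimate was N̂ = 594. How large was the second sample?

From N = M·C/R: C = N·R / M = 594·17 / 51 = 10098 / 51 = 198.

C = 198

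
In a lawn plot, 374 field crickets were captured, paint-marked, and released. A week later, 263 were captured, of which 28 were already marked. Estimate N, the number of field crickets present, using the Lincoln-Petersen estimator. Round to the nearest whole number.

The marked fraction in the recapture sample should equal the marked fraction in the population: 28/263 = 374/N.
N = (374 × 263) / 28 = 98362 / 28 ≈ 3512.9 → 3513

N ≈ 3513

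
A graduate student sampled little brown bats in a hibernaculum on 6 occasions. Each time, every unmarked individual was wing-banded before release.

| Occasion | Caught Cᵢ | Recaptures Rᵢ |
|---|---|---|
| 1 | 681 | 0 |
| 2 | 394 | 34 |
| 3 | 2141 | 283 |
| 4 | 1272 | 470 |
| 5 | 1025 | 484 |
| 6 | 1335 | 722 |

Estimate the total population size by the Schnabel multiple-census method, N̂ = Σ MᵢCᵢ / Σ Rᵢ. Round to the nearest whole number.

Marked at large before each occasion: Mᵢ = Σⱼ<ᵢ (Cⱼ − Rⱼ) → M1=0, M2=681, M3=1041, M4=2899, M5=3701, M6=4242
Σ MᵢCᵢ = 0·681 + 681·394 + 1041·2141 + 2899·1272 + 3701·1025 + 4242·1335 = 0 + 268314 + 2228781 + 3687528 + 3793525 + 5663070 = 15641218
Σ Rᵢ = 0 + 34 + 283 + 470 + 484 + 722 = 1993
N̂ = 15641218 / 1993 ≈ 7848.1 → 7848

N ≈ 7848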